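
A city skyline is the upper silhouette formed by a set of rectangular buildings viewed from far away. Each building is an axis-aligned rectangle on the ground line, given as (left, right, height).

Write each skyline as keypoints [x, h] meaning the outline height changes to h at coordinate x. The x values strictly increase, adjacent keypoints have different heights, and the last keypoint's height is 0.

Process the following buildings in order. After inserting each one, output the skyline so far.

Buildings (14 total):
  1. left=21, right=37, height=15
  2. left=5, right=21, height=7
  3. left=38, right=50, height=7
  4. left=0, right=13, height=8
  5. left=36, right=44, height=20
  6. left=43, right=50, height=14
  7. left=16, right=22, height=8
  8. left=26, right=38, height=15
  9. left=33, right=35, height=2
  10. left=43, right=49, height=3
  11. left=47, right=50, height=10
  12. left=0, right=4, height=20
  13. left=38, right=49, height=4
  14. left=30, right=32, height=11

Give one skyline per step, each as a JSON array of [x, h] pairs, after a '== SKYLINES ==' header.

== SKYLINES ==
[[21,15],[37,0]]
[[5,7],[21,15],[37,0]]
[[5,7],[21,15],[37,0],[38,7],[50,0]]
[[0,8],[13,7],[21,15],[37,0],[38,7],[50,0]]
[[0,8],[13,7],[21,15],[36,20],[44,7],[50,0]]
[[0,8],[13,7],[21,15],[36,20],[44,14],[50,0]]
[[0,8],[13,7],[16,8],[21,15],[36,20],[44,14],[50,0]]
[[0,8],[13,7],[16,8],[21,15],[36,20],[44,14],[50,0]]
[[0,8],[13,7],[16,8],[21,15],[36,20],[44,14],[50,0]]
[[0,8],[13,7],[16,8],[21,15],[36,20],[44,14],[50,0]]
[[0,8],[13,7],[16,8],[21,15],[36,20],[44,14],[50,0]]
[[0,20],[4,8],[13,7],[16,8],[21,15],[36,20],[44,14],[50,0]]
[[0,20],[4,8],[13,7],[16,8],[21,15],[36,20],[44,14],[50,0]]
[[0,20],[4,8],[13,7],[16,8],[21,15],[36,20],[44,14],[50,0]]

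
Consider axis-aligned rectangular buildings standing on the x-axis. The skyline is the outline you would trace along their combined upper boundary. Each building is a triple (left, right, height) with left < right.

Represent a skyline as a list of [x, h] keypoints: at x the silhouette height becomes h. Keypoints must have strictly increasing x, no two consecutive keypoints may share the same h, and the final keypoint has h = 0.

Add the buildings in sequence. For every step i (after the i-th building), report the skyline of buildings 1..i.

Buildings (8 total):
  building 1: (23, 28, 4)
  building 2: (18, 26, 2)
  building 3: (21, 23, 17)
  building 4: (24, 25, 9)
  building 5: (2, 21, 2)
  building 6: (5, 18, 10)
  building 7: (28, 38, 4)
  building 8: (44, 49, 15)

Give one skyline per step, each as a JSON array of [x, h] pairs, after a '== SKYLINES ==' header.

== SKYLINES ==
[[23,4],[28,0]]
[[18,2],[23,4],[28,0]]
[[18,2],[21,17],[23,4],[28,0]]
[[18,2],[21,17],[23,4],[24,9],[25,4],[28,0]]
[[2,2],[21,17],[23,4],[24,9],[25,4],[28,0]]
[[2,2],[5,10],[18,2],[21,17],[23,4],[24,9],[25,4],[28,0]]
[[2,2],[5,10],[18,2],[21,17],[23,4],[24,9],[25,4],[38,0]]
[[2,2],[5,10],[18,2],[21,17],[23,4],[24,9],[25,4],[38,0],[44,15],[49,0]]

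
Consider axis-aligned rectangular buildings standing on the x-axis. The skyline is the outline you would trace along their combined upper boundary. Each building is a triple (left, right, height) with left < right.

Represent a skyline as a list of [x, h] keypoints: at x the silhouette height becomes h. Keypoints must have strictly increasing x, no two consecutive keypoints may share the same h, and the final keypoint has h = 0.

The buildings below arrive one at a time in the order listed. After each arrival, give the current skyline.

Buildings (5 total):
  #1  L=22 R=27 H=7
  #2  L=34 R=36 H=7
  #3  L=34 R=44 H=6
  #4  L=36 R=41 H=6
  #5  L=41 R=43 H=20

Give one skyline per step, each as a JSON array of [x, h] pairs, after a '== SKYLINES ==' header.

== SKYLINES ==
[[22,7],[27,0]]
[[22,7],[27,0],[34,7],[36,0]]
[[22,7],[27,0],[34,7],[36,6],[44,0]]
[[22,7],[27,0],[34,7],[36,6],[44,0]]
[[22,7],[27,0],[34,7],[36,6],[41,20],[43,6],[44,0]]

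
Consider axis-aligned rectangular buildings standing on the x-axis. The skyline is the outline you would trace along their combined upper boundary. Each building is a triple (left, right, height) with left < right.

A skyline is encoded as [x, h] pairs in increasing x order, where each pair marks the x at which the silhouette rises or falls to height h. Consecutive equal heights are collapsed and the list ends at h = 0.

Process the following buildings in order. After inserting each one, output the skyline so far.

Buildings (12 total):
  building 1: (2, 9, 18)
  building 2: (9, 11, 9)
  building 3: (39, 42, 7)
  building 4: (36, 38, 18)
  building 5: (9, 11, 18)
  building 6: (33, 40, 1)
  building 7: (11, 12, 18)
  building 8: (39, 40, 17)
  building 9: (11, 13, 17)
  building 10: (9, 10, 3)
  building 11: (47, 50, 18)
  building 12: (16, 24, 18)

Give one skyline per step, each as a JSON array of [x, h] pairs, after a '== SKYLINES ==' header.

== SKYLINES ==
[[2,18],[9,0]]
[[2,18],[9,9],[11,0]]
[[2,18],[9,9],[11,0],[39,7],[42,0]]
[[2,18],[9,9],[11,0],[36,18],[38,0],[39,7],[42,0]]
[[2,18],[11,0],[36,18],[38,0],[39,7],[42,0]]
[[2,18],[11,0],[33,1],[36,18],[38,1],[39,7],[42,0]]
[[2,18],[12,0],[33,1],[36,18],[38,1],[39,7],[42,0]]
[[2,18],[12,0],[33,1],[36,18],[38,1],[39,17],[40,7],[42,0]]
[[2,18],[12,17],[13,0],[33,1],[36,18],[38,1],[39,17],[40,7],[42,0]]
[[2,18],[12,17],[13,0],[33,1],[36,18],[38,1],[39,17],[40,7],[42,0]]
[[2,18],[12,17],[13,0],[33,1],[36,18],[38,1],[39,17],[40,7],[42,0],[47,18],[50,0]]
[[2,18],[12,17],[13,0],[16,18],[24,0],[33,1],[36,18],[38,1],[39,17],[40,7],[42,0],[47,18],[50,0]]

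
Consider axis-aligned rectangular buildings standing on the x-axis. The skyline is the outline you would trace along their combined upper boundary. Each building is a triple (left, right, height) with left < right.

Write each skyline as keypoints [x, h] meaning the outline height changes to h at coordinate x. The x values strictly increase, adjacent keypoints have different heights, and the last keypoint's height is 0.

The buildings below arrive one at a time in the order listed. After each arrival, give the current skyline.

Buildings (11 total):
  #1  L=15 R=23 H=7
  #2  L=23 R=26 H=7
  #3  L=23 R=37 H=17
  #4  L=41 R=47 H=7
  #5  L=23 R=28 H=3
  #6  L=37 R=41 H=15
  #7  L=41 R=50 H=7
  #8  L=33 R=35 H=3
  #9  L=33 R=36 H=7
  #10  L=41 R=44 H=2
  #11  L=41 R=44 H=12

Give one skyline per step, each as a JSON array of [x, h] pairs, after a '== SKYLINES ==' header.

== SKYLINES ==
[[15,7],[23,0]]
[[15,7],[26,0]]
[[15,7],[23,17],[37,0]]
[[15,7],[23,17],[37,0],[41,7],[47,0]]
[[15,7],[23,17],[37,0],[41,7],[47,0]]
[[15,7],[23,17],[37,15],[41,7],[47,0]]
[[15,7],[23,17],[37,15],[41,7],[50,0]]
[[15,7],[23,17],[37,15],[41,7],[50,0]]
[[15,7],[23,17],[37,15],[41,7],[50,0]]
[[15,7],[23,17],[37,15],[41,7],[50,0]]
[[15,7],[23,17],[37,15],[41,12],[44,7],[50,0]]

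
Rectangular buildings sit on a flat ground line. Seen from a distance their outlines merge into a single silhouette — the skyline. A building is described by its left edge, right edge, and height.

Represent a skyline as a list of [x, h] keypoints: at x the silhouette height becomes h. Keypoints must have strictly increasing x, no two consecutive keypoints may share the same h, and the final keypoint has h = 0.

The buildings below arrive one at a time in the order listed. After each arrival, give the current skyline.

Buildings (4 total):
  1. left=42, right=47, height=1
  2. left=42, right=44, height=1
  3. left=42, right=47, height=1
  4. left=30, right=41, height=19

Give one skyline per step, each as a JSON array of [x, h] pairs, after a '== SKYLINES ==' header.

== SKYLINES ==
[[42,1],[47,0]]
[[42,1],[47,0]]
[[42,1],[47,0]]
[[30,19],[41,0],[42,1],[47,0]]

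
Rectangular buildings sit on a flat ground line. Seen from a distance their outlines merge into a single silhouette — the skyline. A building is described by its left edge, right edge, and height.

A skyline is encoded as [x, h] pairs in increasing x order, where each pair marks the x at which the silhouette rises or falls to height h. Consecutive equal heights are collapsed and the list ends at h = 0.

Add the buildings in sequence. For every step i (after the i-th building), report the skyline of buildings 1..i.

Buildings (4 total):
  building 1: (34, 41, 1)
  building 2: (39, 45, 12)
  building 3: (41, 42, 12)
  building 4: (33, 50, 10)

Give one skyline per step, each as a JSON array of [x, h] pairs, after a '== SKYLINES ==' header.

== SKYLINES ==
[[34,1],[41,0]]
[[34,1],[39,12],[45,0]]
[[34,1],[39,12],[45,0]]
[[33,10],[39,12],[45,10],[50,0]]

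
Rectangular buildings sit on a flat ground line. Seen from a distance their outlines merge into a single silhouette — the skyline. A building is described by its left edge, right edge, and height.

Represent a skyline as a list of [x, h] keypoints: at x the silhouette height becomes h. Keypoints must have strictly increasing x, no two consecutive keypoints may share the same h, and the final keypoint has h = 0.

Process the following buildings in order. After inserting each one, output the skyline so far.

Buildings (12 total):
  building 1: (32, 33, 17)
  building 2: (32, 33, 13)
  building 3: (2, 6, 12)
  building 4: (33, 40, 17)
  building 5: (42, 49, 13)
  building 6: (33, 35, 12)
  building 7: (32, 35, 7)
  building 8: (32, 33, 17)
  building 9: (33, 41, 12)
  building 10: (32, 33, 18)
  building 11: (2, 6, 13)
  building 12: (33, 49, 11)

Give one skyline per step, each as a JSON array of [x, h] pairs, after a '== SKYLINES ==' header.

== SKYLINES ==
[[32,17],[33,0]]
[[32,17],[33,0]]
[[2,12],[6,0],[32,17],[33,0]]
[[2,12],[6,0],[32,17],[40,0]]
[[2,12],[6,0],[32,17],[40,0],[42,13],[49,0]]
[[2,12],[6,0],[32,17],[40,0],[42,13],[49,0]]
[[2,12],[6,0],[32,17],[40,0],[42,13],[49,0]]
[[2,12],[6,0],[32,17],[40,0],[42,13],[49,0]]
[[2,12],[6,0],[32,17],[40,12],[41,0],[42,13],[49,0]]
[[2,12],[6,0],[32,18],[33,17],[40,12],[41,0],[42,13],[49,0]]
[[2,13],[6,0],[32,18],[33,17],[40,12],[41,0],[42,13],[49,0]]
[[2,13],[6,0],[32,18],[33,17],[40,12],[41,11],[42,13],[49,0]]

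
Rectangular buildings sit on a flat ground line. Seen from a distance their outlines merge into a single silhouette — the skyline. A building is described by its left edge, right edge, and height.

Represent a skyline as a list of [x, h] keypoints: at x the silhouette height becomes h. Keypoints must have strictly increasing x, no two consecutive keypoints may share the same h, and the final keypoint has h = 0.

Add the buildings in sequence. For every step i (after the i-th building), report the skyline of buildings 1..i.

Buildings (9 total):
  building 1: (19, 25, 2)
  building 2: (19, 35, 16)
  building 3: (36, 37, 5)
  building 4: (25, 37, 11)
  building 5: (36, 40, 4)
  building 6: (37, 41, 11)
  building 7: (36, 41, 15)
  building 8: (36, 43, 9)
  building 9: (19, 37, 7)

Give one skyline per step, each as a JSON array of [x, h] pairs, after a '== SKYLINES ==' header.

== SKYLINES ==
[[19,2],[25,0]]
[[19,16],[35,0]]
[[19,16],[35,0],[36,5],[37,0]]
[[19,16],[35,11],[37,0]]
[[19,16],[35,11],[37,4],[40,0]]
[[19,16],[35,11],[41,0]]
[[19,16],[35,11],[36,15],[41,0]]
[[19,16],[35,11],[36,15],[41,9],[43,0]]
[[19,16],[35,11],[36,15],[41,9],[43,0]]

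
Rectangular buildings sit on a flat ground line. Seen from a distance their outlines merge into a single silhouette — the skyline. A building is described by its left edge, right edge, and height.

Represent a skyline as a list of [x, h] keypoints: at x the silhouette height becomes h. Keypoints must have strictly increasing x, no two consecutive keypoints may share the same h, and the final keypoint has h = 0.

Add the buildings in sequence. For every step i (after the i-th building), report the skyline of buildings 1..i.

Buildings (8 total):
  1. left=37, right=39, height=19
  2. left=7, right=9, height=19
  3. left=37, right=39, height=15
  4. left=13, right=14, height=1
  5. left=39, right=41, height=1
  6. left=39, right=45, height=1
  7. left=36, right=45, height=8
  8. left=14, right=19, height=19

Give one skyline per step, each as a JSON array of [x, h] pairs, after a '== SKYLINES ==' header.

== SKYLINES ==
[[37,19],[39,0]]
[[7,19],[9,0],[37,19],[39,0]]
[[7,19],[9,0],[37,19],[39,0]]
[[7,19],[9,0],[13,1],[14,0],[37,19],[39,0]]
[[7,19],[9,0],[13,1],[14,0],[37,19],[39,1],[41,0]]
[[7,19],[9,0],[13,1],[14,0],[37,19],[39,1],[45,0]]
[[7,19],[9,0],[13,1],[14,0],[36,8],[37,19],[39,8],[45,0]]
[[7,19],[9,0],[13,1],[14,19],[19,0],[36,8],[37,19],[39,8],[45,0]]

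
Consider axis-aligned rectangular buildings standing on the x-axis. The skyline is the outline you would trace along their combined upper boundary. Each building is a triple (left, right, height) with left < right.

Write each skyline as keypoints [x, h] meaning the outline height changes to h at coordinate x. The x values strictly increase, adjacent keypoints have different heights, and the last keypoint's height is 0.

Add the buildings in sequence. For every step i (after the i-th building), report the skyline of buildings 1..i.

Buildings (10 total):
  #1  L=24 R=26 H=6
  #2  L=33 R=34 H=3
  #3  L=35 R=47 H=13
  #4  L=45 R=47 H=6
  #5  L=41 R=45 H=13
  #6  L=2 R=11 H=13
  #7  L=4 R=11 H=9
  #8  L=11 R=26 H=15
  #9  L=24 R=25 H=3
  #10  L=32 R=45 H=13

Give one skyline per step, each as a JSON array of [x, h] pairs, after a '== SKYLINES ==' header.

== SKYLINES ==
[[24,6],[26,0]]
[[24,6],[26,0],[33,3],[34,0]]
[[24,6],[26,0],[33,3],[34,0],[35,13],[47,0]]
[[24,6],[26,0],[33,3],[34,0],[35,13],[47,0]]
[[24,6],[26,0],[33,3],[34,0],[35,13],[47,0]]
[[2,13],[11,0],[24,6],[26,0],[33,3],[34,0],[35,13],[47,0]]
[[2,13],[11,0],[24,6],[26,0],[33,3],[34,0],[35,13],[47,0]]
[[2,13],[11,15],[26,0],[33,3],[34,0],[35,13],[47,0]]
[[2,13],[11,15],[26,0],[33,3],[34,0],[35,13],[47,0]]
[[2,13],[11,15],[26,0],[32,13],[47,0]]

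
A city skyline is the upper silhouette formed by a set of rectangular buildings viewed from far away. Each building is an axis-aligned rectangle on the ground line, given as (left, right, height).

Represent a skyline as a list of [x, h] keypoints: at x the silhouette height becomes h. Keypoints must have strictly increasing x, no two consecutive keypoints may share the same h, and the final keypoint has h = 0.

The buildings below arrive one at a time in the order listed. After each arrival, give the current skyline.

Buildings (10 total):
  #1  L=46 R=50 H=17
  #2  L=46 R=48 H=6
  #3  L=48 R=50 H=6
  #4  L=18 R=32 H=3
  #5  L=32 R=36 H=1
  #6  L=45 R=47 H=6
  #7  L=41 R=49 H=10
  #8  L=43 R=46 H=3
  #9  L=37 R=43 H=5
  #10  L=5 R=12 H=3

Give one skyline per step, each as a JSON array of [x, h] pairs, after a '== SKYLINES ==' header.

== SKYLINES ==
[[46,17],[50,0]]
[[46,17],[50,0]]
[[46,17],[50,0]]
[[18,3],[32,0],[46,17],[50,0]]
[[18,3],[32,1],[36,0],[46,17],[50,0]]
[[18,3],[32,1],[36,0],[45,6],[46,17],[50,0]]
[[18,3],[32,1],[36,0],[41,10],[46,17],[50,0]]
[[18,3],[32,1],[36,0],[41,10],[46,17],[50,0]]
[[18,3],[32,1],[36,0],[37,5],[41,10],[46,17],[50,0]]
[[5,3],[12,0],[18,3],[32,1],[36,0],[37,5],[41,10],[46,17],[50,0]]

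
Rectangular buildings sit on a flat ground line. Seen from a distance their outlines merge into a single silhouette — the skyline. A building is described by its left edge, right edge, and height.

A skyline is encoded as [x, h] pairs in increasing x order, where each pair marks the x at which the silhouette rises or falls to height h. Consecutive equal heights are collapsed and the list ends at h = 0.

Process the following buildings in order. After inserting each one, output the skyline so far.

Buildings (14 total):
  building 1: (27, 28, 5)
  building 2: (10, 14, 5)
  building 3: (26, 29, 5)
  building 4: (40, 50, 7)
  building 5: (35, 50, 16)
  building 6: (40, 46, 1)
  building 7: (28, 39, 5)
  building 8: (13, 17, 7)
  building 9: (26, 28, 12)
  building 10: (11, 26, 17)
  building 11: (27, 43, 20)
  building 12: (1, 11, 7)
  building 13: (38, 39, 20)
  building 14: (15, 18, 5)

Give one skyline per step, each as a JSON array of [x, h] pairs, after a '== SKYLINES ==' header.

== SKYLINES ==
[[27,5],[28,0]]
[[10,5],[14,0],[27,5],[28,0]]
[[10,5],[14,0],[26,5],[29,0]]
[[10,5],[14,0],[26,5],[29,0],[40,7],[50,0]]
[[10,5],[14,0],[26,5],[29,0],[35,16],[50,0]]
[[10,5],[14,0],[26,5],[29,0],[35,16],[50,0]]
[[10,5],[14,0],[26,5],[35,16],[50,0]]
[[10,5],[13,7],[17,0],[26,5],[35,16],[50,0]]
[[10,5],[13,7],[17,0],[26,12],[28,5],[35,16],[50,0]]
[[10,5],[11,17],[26,12],[28,5],[35,16],[50,0]]
[[10,5],[11,17],[26,12],[27,20],[43,16],[50,0]]
[[1,7],[11,17],[26,12],[27,20],[43,16],[50,0]]
[[1,7],[11,17],[26,12],[27,20],[43,16],[50,0]]
[[1,7],[11,17],[26,12],[27,20],[43,16],[50,0]]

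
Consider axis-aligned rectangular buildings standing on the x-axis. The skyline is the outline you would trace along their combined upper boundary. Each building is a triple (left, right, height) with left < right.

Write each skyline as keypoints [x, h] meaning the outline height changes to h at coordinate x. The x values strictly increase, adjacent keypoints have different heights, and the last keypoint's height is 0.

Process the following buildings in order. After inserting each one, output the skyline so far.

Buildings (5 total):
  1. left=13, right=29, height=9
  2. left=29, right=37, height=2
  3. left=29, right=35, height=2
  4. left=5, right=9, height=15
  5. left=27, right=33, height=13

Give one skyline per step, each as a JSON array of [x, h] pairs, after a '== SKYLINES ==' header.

== SKYLINES ==
[[13,9],[29,0]]
[[13,9],[29,2],[37,0]]
[[13,9],[29,2],[37,0]]
[[5,15],[9,0],[13,9],[29,2],[37,0]]
[[5,15],[9,0],[13,9],[27,13],[33,2],[37,0]]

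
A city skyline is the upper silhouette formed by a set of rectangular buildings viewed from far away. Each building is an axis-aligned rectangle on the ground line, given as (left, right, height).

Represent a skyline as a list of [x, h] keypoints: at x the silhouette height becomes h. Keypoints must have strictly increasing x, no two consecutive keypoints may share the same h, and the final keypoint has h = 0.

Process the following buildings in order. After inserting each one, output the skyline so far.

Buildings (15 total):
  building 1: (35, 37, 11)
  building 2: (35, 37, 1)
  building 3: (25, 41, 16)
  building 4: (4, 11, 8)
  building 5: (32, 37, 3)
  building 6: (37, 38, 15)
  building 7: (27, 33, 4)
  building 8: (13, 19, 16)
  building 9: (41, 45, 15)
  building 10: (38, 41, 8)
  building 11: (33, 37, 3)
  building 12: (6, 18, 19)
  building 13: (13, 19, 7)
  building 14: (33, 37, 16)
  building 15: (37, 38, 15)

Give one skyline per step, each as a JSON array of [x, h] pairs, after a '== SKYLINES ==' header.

== SKYLINES ==
[[35,11],[37,0]]
[[35,11],[37,0]]
[[25,16],[41,0]]
[[4,8],[11,0],[25,16],[41,0]]
[[4,8],[11,0],[25,16],[41,0]]
[[4,8],[11,0],[25,16],[41,0]]
[[4,8],[11,0],[25,16],[41,0]]
[[4,8],[11,0],[13,16],[19,0],[25,16],[41,0]]
[[4,8],[11,0],[13,16],[19,0],[25,16],[41,15],[45,0]]
[[4,8],[11,0],[13,16],[19,0],[25,16],[41,15],[45,0]]
[[4,8],[11,0],[13,16],[19,0],[25,16],[41,15],[45,0]]
[[4,8],[6,19],[18,16],[19,0],[25,16],[41,15],[45,0]]
[[4,8],[6,19],[18,16],[19,0],[25,16],[41,15],[45,0]]
[[4,8],[6,19],[18,16],[19,0],[25,16],[41,15],[45,0]]
[[4,8],[6,19],[18,16],[19,0],[25,16],[41,15],[45,0]]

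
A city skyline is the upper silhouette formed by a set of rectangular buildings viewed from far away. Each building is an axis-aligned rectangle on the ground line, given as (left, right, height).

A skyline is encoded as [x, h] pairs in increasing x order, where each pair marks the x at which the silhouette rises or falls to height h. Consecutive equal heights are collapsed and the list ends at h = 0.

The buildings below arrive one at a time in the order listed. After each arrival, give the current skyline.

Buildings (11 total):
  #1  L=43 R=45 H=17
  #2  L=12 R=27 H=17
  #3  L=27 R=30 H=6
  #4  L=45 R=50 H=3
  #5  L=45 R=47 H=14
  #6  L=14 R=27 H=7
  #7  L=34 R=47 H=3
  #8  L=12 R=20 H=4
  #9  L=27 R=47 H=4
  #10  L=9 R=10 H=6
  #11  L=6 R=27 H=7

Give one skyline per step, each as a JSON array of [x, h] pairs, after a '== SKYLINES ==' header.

== SKYLINES ==
[[43,17],[45,0]]
[[12,17],[27,0],[43,17],[45,0]]
[[12,17],[27,6],[30,0],[43,17],[45,0]]
[[12,17],[27,6],[30,0],[43,17],[45,3],[50,0]]
[[12,17],[27,6],[30,0],[43,17],[45,14],[47,3],[50,0]]
[[12,17],[27,6],[30,0],[43,17],[45,14],[47,3],[50,0]]
[[12,17],[27,6],[30,0],[34,3],[43,17],[45,14],[47,3],[50,0]]
[[12,17],[27,6],[30,0],[34,3],[43,17],[45,14],[47,3],[50,0]]
[[12,17],[27,6],[30,4],[43,17],[45,14],[47,3],[50,0]]
[[9,6],[10,0],[12,17],[27,6],[30,4],[43,17],[45,14],[47,3],[50,0]]
[[6,7],[12,17],[27,6],[30,4],[43,17],[45,14],[47,3],[50,0]]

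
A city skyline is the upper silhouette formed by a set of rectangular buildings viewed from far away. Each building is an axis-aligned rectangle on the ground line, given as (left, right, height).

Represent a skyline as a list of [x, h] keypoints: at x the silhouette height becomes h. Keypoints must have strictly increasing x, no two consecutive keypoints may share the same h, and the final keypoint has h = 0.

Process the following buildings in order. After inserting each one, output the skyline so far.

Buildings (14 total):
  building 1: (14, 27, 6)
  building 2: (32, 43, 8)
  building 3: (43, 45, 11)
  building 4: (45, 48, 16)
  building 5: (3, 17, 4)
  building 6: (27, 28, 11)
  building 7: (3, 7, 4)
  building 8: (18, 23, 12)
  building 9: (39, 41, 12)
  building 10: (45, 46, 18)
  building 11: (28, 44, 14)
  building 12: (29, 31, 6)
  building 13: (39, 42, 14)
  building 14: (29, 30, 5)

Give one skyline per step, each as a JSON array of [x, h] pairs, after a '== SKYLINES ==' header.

== SKYLINES ==
[[14,6],[27,0]]
[[14,6],[27,0],[32,8],[43,0]]
[[14,6],[27,0],[32,8],[43,11],[45,0]]
[[14,6],[27,0],[32,8],[43,11],[45,16],[48,0]]
[[3,4],[14,6],[27,0],[32,8],[43,11],[45,16],[48,0]]
[[3,4],[14,6],[27,11],[28,0],[32,8],[43,11],[45,16],[48,0]]
[[3,4],[14,6],[27,11],[28,0],[32,8],[43,11],[45,16],[48,0]]
[[3,4],[14,6],[18,12],[23,6],[27,11],[28,0],[32,8],[43,11],[45,16],[48,0]]
[[3,4],[14,6],[18,12],[23,6],[27,11],[28,0],[32,8],[39,12],[41,8],[43,11],[45,16],[48,0]]
[[3,4],[14,6],[18,12],[23,6],[27,11],[28,0],[32,8],[39,12],[41,8],[43,11],[45,18],[46,16],[48,0]]
[[3,4],[14,6],[18,12],[23,6],[27,11],[28,14],[44,11],[45,18],[46,16],[48,0]]
[[3,4],[14,6],[18,12],[23,6],[27,11],[28,14],[44,11],[45,18],[46,16],[48,0]]
[[3,4],[14,6],[18,12],[23,6],[27,11],[28,14],[44,11],[45,18],[46,16],[48,0]]
[[3,4],[14,6],[18,12],[23,6],[27,11],[28,14],[44,11],[45,18],[46,16],[48,0]]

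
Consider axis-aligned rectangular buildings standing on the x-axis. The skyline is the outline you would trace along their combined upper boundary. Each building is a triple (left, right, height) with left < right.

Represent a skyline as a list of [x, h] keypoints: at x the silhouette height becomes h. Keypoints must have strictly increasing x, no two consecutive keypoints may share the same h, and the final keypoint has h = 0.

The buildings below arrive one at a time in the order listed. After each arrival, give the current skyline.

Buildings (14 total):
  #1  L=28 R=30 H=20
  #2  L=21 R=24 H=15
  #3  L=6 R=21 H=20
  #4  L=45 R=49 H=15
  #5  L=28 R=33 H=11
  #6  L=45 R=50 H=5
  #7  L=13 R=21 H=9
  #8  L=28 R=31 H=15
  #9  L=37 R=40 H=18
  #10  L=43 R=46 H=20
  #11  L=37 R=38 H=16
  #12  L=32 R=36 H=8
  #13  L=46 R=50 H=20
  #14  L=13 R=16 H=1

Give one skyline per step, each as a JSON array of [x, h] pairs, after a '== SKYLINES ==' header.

== SKYLINES ==
[[28,20],[30,0]]
[[21,15],[24,0],[28,20],[30,0]]
[[6,20],[21,15],[24,0],[28,20],[30,0]]
[[6,20],[21,15],[24,0],[28,20],[30,0],[45,15],[49,0]]
[[6,20],[21,15],[24,0],[28,20],[30,11],[33,0],[45,15],[49,0]]
[[6,20],[21,15],[24,0],[28,20],[30,11],[33,0],[45,15],[49,5],[50,0]]
[[6,20],[21,15],[24,0],[28,20],[30,11],[33,0],[45,15],[49,5],[50,0]]
[[6,20],[21,15],[24,0],[28,20],[30,15],[31,11],[33,0],[45,15],[49,5],[50,0]]
[[6,20],[21,15],[24,0],[28,20],[30,15],[31,11],[33,0],[37,18],[40,0],[45,15],[49,5],[50,0]]
[[6,20],[21,15],[24,0],[28,20],[30,15],[31,11],[33,0],[37,18],[40,0],[43,20],[46,15],[49,5],[50,0]]
[[6,20],[21,15],[24,0],[28,20],[30,15],[31,11],[33,0],[37,18],[40,0],[43,20],[46,15],[49,5],[50,0]]
[[6,20],[21,15],[24,0],[28,20],[30,15],[31,11],[33,8],[36,0],[37,18],[40,0],[43,20],[46,15],[49,5],[50,0]]
[[6,20],[21,15],[24,0],[28,20],[30,15],[31,11],[33,8],[36,0],[37,18],[40,0],[43,20],[50,0]]
[[6,20],[21,15],[24,0],[28,20],[30,15],[31,11],[33,8],[36,0],[37,18],[40,0],[43,20],[50,0]]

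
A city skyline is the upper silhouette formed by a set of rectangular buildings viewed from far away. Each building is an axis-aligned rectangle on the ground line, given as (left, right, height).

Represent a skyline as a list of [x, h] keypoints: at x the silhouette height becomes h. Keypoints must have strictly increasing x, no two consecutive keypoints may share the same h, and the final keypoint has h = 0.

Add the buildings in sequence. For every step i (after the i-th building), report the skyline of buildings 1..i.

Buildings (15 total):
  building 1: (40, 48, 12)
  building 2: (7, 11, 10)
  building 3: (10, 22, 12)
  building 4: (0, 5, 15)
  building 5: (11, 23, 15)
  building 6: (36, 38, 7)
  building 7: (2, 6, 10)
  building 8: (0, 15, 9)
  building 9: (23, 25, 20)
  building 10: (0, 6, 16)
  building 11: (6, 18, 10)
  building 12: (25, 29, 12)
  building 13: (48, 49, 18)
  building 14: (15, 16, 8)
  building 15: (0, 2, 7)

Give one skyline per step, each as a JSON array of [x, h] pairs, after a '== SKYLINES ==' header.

== SKYLINES ==
[[40,12],[48,0]]
[[7,10],[11,0],[40,12],[48,0]]
[[7,10],[10,12],[22,0],[40,12],[48,0]]
[[0,15],[5,0],[7,10],[10,12],[22,0],[40,12],[48,0]]
[[0,15],[5,0],[7,10],[10,12],[11,15],[23,0],[40,12],[48,0]]
[[0,15],[5,0],[7,10],[10,12],[11,15],[23,0],[36,7],[38,0],[40,12],[48,0]]
[[0,15],[5,10],[6,0],[7,10],[10,12],[11,15],[23,0],[36,7],[38,0],[40,12],[48,0]]
[[0,15],[5,10],[6,9],[7,10],[10,12],[11,15],[23,0],[36,7],[38,0],[40,12],[48,0]]
[[0,15],[5,10],[6,9],[7,10],[10,12],[11,15],[23,20],[25,0],[36,7],[38,0],[40,12],[48,0]]
[[0,16],[6,9],[7,10],[10,12],[11,15],[23,20],[25,0],[36,7],[38,0],[40,12],[48,0]]
[[0,16],[6,10],[10,12],[11,15],[23,20],[25,0],[36,7],[38,0],[40,12],[48,0]]
[[0,16],[6,10],[10,12],[11,15],[23,20],[25,12],[29,0],[36,7],[38,0],[40,12],[48,0]]
[[0,16],[6,10],[10,12],[11,15],[23,20],[25,12],[29,0],[36,7],[38,0],[40,12],[48,18],[49,0]]
[[0,16],[6,10],[10,12],[11,15],[23,20],[25,12],[29,0],[36,7],[38,0],[40,12],[48,18],[49,0]]
[[0,16],[6,10],[10,12],[11,15],[23,20],[25,12],[29,0],[36,7],[38,0],[40,12],[48,18],[49,0]]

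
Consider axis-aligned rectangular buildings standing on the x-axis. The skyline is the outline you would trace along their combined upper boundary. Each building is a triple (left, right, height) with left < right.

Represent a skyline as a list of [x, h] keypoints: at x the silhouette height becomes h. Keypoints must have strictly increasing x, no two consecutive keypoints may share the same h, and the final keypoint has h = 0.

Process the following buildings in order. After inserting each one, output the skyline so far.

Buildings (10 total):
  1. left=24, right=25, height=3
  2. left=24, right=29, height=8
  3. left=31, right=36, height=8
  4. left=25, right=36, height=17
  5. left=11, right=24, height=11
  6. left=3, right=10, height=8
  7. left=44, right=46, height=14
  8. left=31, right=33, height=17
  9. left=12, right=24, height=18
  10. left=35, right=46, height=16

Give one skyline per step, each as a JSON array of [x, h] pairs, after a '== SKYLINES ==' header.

== SKYLINES ==
[[24,3],[25,0]]
[[24,8],[29,0]]
[[24,8],[29,0],[31,8],[36,0]]
[[24,8],[25,17],[36,0]]
[[11,11],[24,8],[25,17],[36,0]]
[[3,8],[10,0],[11,11],[24,8],[25,17],[36,0]]
[[3,8],[10,0],[11,11],[24,8],[25,17],[36,0],[44,14],[46,0]]
[[3,8],[10,0],[11,11],[24,8],[25,17],[36,0],[44,14],[46,0]]
[[3,8],[10,0],[11,11],[12,18],[24,8],[25,17],[36,0],[44,14],[46,0]]
[[3,8],[10,0],[11,11],[12,18],[24,8],[25,17],[36,16],[46,0]]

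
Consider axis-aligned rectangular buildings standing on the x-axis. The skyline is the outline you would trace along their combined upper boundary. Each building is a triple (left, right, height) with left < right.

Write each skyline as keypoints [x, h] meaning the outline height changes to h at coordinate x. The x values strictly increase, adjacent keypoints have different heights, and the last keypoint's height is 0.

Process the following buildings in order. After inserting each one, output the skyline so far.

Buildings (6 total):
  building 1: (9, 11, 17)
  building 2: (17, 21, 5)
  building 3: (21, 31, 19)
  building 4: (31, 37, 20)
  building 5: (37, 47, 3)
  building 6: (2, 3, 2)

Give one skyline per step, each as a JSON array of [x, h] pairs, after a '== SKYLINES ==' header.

== SKYLINES ==
[[9,17],[11,0]]
[[9,17],[11,0],[17,5],[21,0]]
[[9,17],[11,0],[17,5],[21,19],[31,0]]
[[9,17],[11,0],[17,5],[21,19],[31,20],[37,0]]
[[9,17],[11,0],[17,5],[21,19],[31,20],[37,3],[47,0]]
[[2,2],[3,0],[9,17],[11,0],[17,5],[21,19],[31,20],[37,3],[47,0]]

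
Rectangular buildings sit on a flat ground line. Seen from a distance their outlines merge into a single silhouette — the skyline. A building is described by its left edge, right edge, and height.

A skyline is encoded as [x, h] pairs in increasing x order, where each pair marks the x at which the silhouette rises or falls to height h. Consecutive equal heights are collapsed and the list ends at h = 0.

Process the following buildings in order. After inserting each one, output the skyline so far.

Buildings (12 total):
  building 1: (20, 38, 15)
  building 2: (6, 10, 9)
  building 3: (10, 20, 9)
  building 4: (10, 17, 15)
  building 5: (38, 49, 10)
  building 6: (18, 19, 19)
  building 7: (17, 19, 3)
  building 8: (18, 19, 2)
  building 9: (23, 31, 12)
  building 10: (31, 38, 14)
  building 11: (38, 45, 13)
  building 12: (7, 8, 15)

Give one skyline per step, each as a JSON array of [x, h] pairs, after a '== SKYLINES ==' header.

== SKYLINES ==
[[20,15],[38,0]]
[[6,9],[10,0],[20,15],[38,0]]
[[6,9],[20,15],[38,0]]
[[6,9],[10,15],[17,9],[20,15],[38,0]]
[[6,9],[10,15],[17,9],[20,15],[38,10],[49,0]]
[[6,9],[10,15],[17,9],[18,19],[19,9],[20,15],[38,10],[49,0]]
[[6,9],[10,15],[17,9],[18,19],[19,9],[20,15],[38,10],[49,0]]
[[6,9],[10,15],[17,9],[18,19],[19,9],[20,15],[38,10],[49,0]]
[[6,9],[10,15],[17,9],[18,19],[19,9],[20,15],[38,10],[49,0]]
[[6,9],[10,15],[17,9],[18,19],[19,9],[20,15],[38,10],[49,0]]
[[6,9],[10,15],[17,9],[18,19],[19,9],[20,15],[38,13],[45,10],[49,0]]
[[6,9],[7,15],[8,9],[10,15],[17,9],[18,19],[19,9],[20,15],[38,13],[45,10],[49,0]]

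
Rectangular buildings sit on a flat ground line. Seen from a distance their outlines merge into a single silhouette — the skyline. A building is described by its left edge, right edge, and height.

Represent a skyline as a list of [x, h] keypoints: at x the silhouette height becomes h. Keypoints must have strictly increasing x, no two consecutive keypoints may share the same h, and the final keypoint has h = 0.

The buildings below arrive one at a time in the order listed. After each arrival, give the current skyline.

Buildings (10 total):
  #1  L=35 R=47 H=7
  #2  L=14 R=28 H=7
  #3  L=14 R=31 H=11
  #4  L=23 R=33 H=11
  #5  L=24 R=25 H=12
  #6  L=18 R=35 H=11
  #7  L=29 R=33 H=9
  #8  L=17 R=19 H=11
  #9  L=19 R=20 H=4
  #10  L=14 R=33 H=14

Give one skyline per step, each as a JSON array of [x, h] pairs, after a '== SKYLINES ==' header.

== SKYLINES ==
[[35,7],[47,0]]
[[14,7],[28,0],[35,7],[47,0]]
[[14,11],[31,0],[35,7],[47,0]]
[[14,11],[33,0],[35,7],[47,0]]
[[14,11],[24,12],[25,11],[33,0],[35,7],[47,0]]
[[14,11],[24,12],[25,11],[35,7],[47,0]]
[[14,11],[24,12],[25,11],[35,7],[47,0]]
[[14,11],[24,12],[25,11],[35,7],[47,0]]
[[14,11],[24,12],[25,11],[35,7],[47,0]]
[[14,14],[33,11],[35,7],[47,0]]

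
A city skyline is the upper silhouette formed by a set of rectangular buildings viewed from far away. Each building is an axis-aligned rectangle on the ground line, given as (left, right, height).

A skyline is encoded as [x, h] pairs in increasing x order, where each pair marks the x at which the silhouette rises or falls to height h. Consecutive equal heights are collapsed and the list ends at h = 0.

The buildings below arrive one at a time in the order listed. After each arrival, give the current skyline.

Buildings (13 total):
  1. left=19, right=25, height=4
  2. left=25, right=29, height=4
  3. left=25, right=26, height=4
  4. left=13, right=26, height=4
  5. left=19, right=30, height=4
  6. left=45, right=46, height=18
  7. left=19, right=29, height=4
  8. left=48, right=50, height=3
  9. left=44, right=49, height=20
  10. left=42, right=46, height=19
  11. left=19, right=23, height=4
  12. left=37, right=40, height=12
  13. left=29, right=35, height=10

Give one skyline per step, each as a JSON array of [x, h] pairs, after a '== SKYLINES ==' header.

== SKYLINES ==
[[19,4],[25,0]]
[[19,4],[29,0]]
[[19,4],[29,0]]
[[13,4],[29,0]]
[[13,4],[30,0]]
[[13,4],[30,0],[45,18],[46,0]]
[[13,4],[30,0],[45,18],[46,0]]
[[13,4],[30,0],[45,18],[46,0],[48,3],[50,0]]
[[13,4],[30,0],[44,20],[49,3],[50,0]]
[[13,4],[30,0],[42,19],[44,20],[49,3],[50,0]]
[[13,4],[30,0],[42,19],[44,20],[49,3],[50,0]]
[[13,4],[30,0],[37,12],[40,0],[42,19],[44,20],[49,3],[50,0]]
[[13,4],[29,10],[35,0],[37,12],[40,0],[42,19],[44,20],[49,3],[50,0]]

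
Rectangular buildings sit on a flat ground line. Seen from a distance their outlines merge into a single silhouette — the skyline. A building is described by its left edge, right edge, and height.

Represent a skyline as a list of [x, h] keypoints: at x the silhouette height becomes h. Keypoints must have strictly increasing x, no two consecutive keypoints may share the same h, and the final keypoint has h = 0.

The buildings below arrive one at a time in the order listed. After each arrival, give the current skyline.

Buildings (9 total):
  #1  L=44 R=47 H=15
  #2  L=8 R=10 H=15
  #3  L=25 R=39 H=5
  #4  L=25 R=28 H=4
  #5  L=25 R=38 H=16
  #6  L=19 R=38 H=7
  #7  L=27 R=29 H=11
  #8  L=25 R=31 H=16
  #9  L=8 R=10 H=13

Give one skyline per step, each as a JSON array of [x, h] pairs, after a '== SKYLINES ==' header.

== SKYLINES ==
[[44,15],[47,0]]
[[8,15],[10,0],[44,15],[47,0]]
[[8,15],[10,0],[25,5],[39,0],[44,15],[47,0]]
[[8,15],[10,0],[25,5],[39,0],[44,15],[47,0]]
[[8,15],[10,0],[25,16],[38,5],[39,0],[44,15],[47,0]]
[[8,15],[10,0],[19,7],[25,16],[38,5],[39,0],[44,15],[47,0]]
[[8,15],[10,0],[19,7],[25,16],[38,5],[39,0],[44,15],[47,0]]
[[8,15],[10,0],[19,7],[25,16],[38,5],[39,0],[44,15],[47,0]]
[[8,15],[10,0],[19,7],[25,16],[38,5],[39,0],[44,15],[47,0]]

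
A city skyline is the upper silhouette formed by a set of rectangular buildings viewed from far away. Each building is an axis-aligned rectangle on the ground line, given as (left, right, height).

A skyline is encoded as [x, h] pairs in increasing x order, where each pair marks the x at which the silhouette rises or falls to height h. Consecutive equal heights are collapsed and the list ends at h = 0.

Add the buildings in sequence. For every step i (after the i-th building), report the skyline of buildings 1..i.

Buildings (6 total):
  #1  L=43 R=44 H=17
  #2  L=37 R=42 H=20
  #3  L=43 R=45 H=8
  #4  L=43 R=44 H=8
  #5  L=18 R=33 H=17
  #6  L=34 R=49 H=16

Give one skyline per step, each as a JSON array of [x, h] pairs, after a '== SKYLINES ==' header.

== SKYLINES ==
[[43,17],[44,0]]
[[37,20],[42,0],[43,17],[44,0]]
[[37,20],[42,0],[43,17],[44,8],[45,0]]
[[37,20],[42,0],[43,17],[44,8],[45,0]]
[[18,17],[33,0],[37,20],[42,0],[43,17],[44,8],[45,0]]
[[18,17],[33,0],[34,16],[37,20],[42,16],[43,17],[44,16],[49,0]]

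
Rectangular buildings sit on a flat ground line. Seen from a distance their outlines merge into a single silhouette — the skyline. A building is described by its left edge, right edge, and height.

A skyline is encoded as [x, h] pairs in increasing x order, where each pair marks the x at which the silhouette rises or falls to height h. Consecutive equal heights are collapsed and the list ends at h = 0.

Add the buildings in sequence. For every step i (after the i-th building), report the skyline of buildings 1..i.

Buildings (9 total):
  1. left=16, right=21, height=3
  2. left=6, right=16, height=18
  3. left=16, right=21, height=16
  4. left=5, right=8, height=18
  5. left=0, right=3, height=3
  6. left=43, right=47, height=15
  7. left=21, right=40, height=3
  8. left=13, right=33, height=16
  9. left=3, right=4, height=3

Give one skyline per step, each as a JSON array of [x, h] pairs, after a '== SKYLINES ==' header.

== SKYLINES ==
[[16,3],[21,0]]
[[6,18],[16,3],[21,0]]
[[6,18],[16,16],[21,0]]
[[5,18],[16,16],[21,0]]
[[0,3],[3,0],[5,18],[16,16],[21,0]]
[[0,3],[3,0],[5,18],[16,16],[21,0],[43,15],[47,0]]
[[0,3],[3,0],[5,18],[16,16],[21,3],[40,0],[43,15],[47,0]]
[[0,3],[3,0],[5,18],[16,16],[33,3],[40,0],[43,15],[47,0]]
[[0,3],[4,0],[5,18],[16,16],[33,3],[40,0],[43,15],[47,0]]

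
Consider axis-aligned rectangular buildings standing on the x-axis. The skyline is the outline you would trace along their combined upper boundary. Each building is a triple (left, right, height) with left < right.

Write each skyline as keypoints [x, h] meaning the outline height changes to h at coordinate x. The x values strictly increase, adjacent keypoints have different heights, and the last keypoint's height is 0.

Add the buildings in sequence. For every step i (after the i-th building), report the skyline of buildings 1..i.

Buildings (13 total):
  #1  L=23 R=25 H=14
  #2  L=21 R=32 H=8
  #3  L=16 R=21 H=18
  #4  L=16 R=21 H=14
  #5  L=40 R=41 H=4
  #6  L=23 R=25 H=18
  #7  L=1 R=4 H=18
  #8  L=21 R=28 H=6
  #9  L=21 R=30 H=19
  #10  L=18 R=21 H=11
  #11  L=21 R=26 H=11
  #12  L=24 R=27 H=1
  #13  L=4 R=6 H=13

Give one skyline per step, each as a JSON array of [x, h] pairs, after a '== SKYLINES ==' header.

== SKYLINES ==
[[23,14],[25,0]]
[[21,8],[23,14],[25,8],[32,0]]
[[16,18],[21,8],[23,14],[25,8],[32,0]]
[[16,18],[21,8],[23,14],[25,8],[32,0]]
[[16,18],[21,8],[23,14],[25,8],[32,0],[40,4],[41,0]]
[[16,18],[21,8],[23,18],[25,8],[32,0],[40,4],[41,0]]
[[1,18],[4,0],[16,18],[21,8],[23,18],[25,8],[32,0],[40,4],[41,0]]
[[1,18],[4,0],[16,18],[21,8],[23,18],[25,8],[32,0],[40,4],[41,0]]
[[1,18],[4,0],[16,18],[21,19],[30,8],[32,0],[40,4],[41,0]]
[[1,18],[4,0],[16,18],[21,19],[30,8],[32,0],[40,4],[41,0]]
[[1,18],[4,0],[16,18],[21,19],[30,8],[32,0],[40,4],[41,0]]
[[1,18],[4,0],[16,18],[21,19],[30,8],[32,0],[40,4],[41,0]]
[[1,18],[4,13],[6,0],[16,18],[21,19],[30,8],[32,0],[40,4],[41,0]]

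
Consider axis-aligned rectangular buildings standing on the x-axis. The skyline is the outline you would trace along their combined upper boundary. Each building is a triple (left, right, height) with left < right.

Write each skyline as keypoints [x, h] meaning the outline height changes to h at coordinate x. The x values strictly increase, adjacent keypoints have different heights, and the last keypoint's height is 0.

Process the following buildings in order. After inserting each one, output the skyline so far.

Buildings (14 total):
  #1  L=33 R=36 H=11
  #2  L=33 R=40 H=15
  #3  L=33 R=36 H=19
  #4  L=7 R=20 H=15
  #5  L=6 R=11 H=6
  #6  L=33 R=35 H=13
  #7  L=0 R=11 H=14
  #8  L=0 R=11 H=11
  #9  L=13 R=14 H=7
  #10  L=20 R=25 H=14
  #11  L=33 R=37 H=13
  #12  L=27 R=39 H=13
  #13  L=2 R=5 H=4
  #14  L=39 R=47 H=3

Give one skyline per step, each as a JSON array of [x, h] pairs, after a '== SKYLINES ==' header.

== SKYLINES ==
[[33,11],[36,0]]
[[33,15],[40,0]]
[[33,19],[36,15],[40,0]]
[[7,15],[20,0],[33,19],[36,15],[40,0]]
[[6,6],[7,15],[20,0],[33,19],[36,15],[40,0]]
[[6,6],[7,15],[20,0],[33,19],[36,15],[40,0]]
[[0,14],[7,15],[20,0],[33,19],[36,15],[40,0]]
[[0,14],[7,15],[20,0],[33,19],[36,15],[40,0]]
[[0,14],[7,15],[20,0],[33,19],[36,15],[40,0]]
[[0,14],[7,15],[20,14],[25,0],[33,19],[36,15],[40,0]]
[[0,14],[7,15],[20,14],[25,0],[33,19],[36,15],[40,0]]
[[0,14],[7,15],[20,14],[25,0],[27,13],[33,19],[36,15],[40,0]]
[[0,14],[7,15],[20,14],[25,0],[27,13],[33,19],[36,15],[40,0]]
[[0,14],[7,15],[20,14],[25,0],[27,13],[33,19],[36,15],[40,3],[47,0]]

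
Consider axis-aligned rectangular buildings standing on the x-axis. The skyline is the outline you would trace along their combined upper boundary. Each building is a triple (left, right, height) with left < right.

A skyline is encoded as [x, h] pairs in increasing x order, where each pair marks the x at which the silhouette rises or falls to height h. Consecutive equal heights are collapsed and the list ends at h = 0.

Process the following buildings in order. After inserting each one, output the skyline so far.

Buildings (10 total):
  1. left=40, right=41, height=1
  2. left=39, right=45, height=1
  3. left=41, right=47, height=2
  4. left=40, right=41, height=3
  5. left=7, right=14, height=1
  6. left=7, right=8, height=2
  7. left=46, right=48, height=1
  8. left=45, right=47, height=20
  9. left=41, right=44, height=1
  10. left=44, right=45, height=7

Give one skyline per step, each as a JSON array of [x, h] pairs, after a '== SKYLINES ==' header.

== SKYLINES ==
[[40,1],[41,0]]
[[39,1],[45,0]]
[[39,1],[41,2],[47,0]]
[[39,1],[40,3],[41,2],[47,0]]
[[7,1],[14,0],[39,1],[40,3],[41,2],[47,0]]
[[7,2],[8,1],[14,0],[39,1],[40,3],[41,2],[47,0]]
[[7,2],[8,1],[14,0],[39,1],[40,3],[41,2],[47,1],[48,0]]
[[7,2],[8,1],[14,0],[39,1],[40,3],[41,2],[45,20],[47,1],[48,0]]
[[7,2],[8,1],[14,0],[39,1],[40,3],[41,2],[45,20],[47,1],[48,0]]
[[7,2],[8,1],[14,0],[39,1],[40,3],[41,2],[44,7],[45,20],[47,1],[48,0]]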